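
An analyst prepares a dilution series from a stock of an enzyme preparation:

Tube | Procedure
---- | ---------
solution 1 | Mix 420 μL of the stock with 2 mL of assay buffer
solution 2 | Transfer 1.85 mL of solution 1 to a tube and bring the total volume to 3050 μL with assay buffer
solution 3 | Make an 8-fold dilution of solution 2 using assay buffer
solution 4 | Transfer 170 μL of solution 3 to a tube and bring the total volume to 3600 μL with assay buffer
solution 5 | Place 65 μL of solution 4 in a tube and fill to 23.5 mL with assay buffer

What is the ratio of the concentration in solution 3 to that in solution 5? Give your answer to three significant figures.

Step 1: 420 μL + 2 mL = 2420 μL total → factor 2420/420 = 5.7619
Step 2: 1.85 mL brought to 3050 μL → factor 3.05/1.85 = 1.6486
Step 3: 8-fold → factor 8
Step 4: 170 μL brought to 3600 μL → factor 3600/170 = 21.176
Step 5: 65 μL brought to 23.5 mL → factor 23500/65 = 361.54
Dilution factor to solution 3 = 75.995; to solution 5 = 5.8182 × 10^5
[solution 3]/[solution 5] = (factor to solution 5)/(factor to solution 3) = 5.8182 × 10^5/75.995 = 7.66 × 10^3

7.66 × 10^3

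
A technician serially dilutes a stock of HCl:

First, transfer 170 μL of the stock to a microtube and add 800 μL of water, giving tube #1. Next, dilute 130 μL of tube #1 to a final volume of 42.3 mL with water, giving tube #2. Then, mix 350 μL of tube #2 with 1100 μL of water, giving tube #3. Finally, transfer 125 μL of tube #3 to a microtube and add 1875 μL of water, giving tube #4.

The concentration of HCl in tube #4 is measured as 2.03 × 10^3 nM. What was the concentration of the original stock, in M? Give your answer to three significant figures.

0.250 M

Step 1: 170 μL + 800 μL = 970 μL total → factor 970/170 = 5.7059
Step 2: 130 μL brought to 42.3 mL → factor 42300/130 = 325.38
Step 3: 350 μL + 1100 μL = 1450 μL total → factor 1450/350 = 4.1429
Step 4: 125 μL + 1875 μL = 2000 μL total → factor 2000/125 = 16
Overall dilution factor = 5.7059 × 325.38 × 4.1429 × 16 = 1.2307 × 10^5
Stock = 2.03 × 10^3 nM × 1.2307 × 10^5 = 2.498 × 10^8 nM = 0.250 M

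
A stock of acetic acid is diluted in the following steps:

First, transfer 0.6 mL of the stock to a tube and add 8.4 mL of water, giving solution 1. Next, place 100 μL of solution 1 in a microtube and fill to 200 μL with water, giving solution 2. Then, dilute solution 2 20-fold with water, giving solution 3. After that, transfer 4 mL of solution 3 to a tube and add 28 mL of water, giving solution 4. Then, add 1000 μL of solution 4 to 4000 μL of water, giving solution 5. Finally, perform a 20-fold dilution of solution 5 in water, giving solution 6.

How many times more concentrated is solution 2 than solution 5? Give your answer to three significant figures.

800

Step 1: 0.6 mL + 8.4 mL = 9 mL total → factor 9/0.6 = 15
Step 2: 100 μL brought to 200 μL → factor 200/100 = 2
Step 3: 20-fold → factor 20
Step 4: 4 mL + 28 mL = 32 mL total → factor 32/4 = 8
Step 5: 1000 μL + 4000 μL = 5000 μL total → factor 5000/1000 = 5
Dilution factor to solution 2 = 30; to solution 5 = 24000
[solution 2]/[solution 5] = (factor to solution 5)/(factor to solution 2) = 24000/30 = 800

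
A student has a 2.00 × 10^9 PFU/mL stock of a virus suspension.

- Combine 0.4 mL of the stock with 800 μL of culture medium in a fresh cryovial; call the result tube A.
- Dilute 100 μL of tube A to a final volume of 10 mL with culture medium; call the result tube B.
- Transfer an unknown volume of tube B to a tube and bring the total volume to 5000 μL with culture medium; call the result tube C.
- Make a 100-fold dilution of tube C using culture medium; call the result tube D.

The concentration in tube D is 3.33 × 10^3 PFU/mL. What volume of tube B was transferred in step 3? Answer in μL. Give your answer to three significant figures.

250 μL

Step 1: 0.4 mL + 800 μL = 1.2 mL total → factor 1.2/0.4 = 3
Step 2: 100 μL brought to 10 mL → factor 10000/100 = 100
Step 3: v brought to 5000 μL → factor = 5000 μL/v
Step 4: 100-fold → factor 100
Product of known-step factors = 30000
Overall factor = 2.00 × 10^9 PFU/mL / (3.33 × 10^3 PFU/mL) = 6.006 × 10^5
Step-3 factor = 6.006 × 10^5 / 30000 = 20.02
v = 5000 μL / 20.02 = 250 μL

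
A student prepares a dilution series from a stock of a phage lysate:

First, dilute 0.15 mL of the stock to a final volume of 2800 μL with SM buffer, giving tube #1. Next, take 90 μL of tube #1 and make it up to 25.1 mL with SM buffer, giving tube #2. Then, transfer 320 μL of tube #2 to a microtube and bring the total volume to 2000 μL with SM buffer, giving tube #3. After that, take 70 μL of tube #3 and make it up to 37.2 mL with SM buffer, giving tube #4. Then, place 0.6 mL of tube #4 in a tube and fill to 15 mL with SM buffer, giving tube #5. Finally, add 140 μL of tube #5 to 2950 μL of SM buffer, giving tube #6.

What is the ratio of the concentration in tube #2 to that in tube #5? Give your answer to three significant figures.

Step 1: 0.15 mL brought to 2800 μL → factor 2.8/0.15 = 18.667
Step 2: 90 μL brought to 25.1 mL → factor 25100/90 = 278.89
Step 3: 320 μL brought to 2000 μL → factor 2000/320 = 6.25
Step 4: 70 μL brought to 37.2 mL → factor 37200/70 = 531.43
Step 5: 0.6 mL brought to 15 mL → factor 15/0.6 = 25
Dilution factor to tube #2 = 5205.9; to tube #5 = 4.3228 × 10^8
[tube #2]/[tube #5] = (factor to tube #5)/(factor to tube #2) = 4.3228 × 10^8/5205.9 = 8.30 × 10^4

8.30 × 10^4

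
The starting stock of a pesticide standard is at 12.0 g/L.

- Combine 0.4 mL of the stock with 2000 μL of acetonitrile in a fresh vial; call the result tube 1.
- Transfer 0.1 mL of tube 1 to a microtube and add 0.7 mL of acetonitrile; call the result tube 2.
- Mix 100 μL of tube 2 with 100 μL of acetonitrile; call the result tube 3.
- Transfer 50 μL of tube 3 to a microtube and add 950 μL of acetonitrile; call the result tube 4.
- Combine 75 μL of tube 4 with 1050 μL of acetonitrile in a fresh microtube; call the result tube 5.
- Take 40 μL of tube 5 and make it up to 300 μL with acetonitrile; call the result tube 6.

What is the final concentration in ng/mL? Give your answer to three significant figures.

Step 1: 0.4 mL + 2000 μL = 2.4 mL total → factor 2.4/0.4 = 6
Step 2: 0.1 mL + 0.7 mL = 0.8 mL total → factor 0.8/0.1 = 8
Step 3: 100 μL + 100 μL = 200 μL total → factor 200/100 = 2
Step 4: 50 μL + 950 μL = 1000 μL total → factor 1000/50 = 20
Step 5: 75 μL + 1050 μL = 1125 μL total → factor 1125/75 = 15
Step 6: 40 μL brought to 300 μL → factor 300/40 = 7.5
Overall dilution factor = 6 × 8 × 2 × 20 × 15 × 7.5 = 2.16 × 10^5
Final = 12.0 g/L / 2.16 × 10^5 = 5.556 × 10^-5 g/L = 55.6 ng/mL

55.6 ng/mL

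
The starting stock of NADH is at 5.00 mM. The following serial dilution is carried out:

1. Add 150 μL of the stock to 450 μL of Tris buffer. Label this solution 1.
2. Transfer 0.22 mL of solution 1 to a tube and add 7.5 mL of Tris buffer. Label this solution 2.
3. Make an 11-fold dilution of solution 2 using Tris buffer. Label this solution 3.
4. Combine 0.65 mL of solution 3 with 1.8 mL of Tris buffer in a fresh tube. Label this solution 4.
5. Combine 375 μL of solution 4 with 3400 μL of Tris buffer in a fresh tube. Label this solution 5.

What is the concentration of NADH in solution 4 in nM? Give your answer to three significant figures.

859 nM

Step 1: 150 μL + 450 μL = 600 μL total → factor 600/150 = 4
Step 2: 0.22 mL + 7.5 mL = 7.72 mL total → factor 7.72/0.22 = 35.091
Step 3: 11-fold → factor 11
Step 4: 0.65 mL + 1.8 mL = 2.45 mL total → factor 2.45/0.65 = 3.7692
Dilution factor through solution 4 = 4 × 35.091 × 11 × 3.7692 = 5819.7
[solution 4] = 5.00 mM / 5819.7 = 0.0008592 mM = 859 nM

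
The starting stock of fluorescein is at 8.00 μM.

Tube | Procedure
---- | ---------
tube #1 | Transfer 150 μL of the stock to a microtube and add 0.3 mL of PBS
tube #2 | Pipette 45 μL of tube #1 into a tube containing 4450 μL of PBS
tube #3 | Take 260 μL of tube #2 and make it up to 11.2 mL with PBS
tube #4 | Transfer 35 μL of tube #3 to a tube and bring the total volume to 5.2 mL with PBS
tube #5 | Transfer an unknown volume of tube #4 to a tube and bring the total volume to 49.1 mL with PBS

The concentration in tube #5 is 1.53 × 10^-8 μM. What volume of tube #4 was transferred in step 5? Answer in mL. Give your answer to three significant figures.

0.180 mL

Step 1: 150 μL + 0.3 mL = 450 μL total → factor 450/150 = 3
Step 2: 45 μL + 4450 μL = 4495 μL total → factor 4495/45 = 99.889
Step 3: 260 μL brought to 11.2 mL → factor 11200/260 = 43.077
Step 4: 35 μL brought to 5.2 mL → factor 5200/35 = 148.57
Step 5: v brought to 49.1 mL → factor = 49.1 mL/v
Product of known-step factors = 1.9179 × 10^6
Overall factor = 8.00 μM / (1.53 × 10^-8 μM) = 5.2288 × 10^8
Step-5 factor = 5.2288 × 10^8 / 1.9179 × 10^6 = 272.63
v = 49.1 mL / 272.63 = 0.180 mL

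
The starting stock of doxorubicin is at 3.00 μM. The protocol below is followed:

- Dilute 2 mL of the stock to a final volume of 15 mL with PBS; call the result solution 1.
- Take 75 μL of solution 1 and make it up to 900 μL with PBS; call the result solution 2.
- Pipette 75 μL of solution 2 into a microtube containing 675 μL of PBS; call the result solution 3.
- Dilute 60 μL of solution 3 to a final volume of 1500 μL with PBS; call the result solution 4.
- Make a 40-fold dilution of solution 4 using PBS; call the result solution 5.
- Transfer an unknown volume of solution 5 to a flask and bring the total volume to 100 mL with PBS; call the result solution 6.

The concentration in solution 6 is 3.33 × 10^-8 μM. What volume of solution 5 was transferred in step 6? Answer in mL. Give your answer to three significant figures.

0.999 mL

Step 1: 2 mL brought to 15 mL → factor 15/2 = 7.5
Step 2: 75 μL brought to 900 μL → factor 900/75 = 12
Step 3: 75 μL + 675 μL = 750 μL total → factor 750/75 = 10
Step 4: 60 μL brought to 1500 μL → factor 1500/60 = 25
Step 5: 40-fold → factor 40
Step 6: v brought to 100 mL → factor = 100 mL/v
Product of known-step factors = 9 × 10^5
Overall factor = 3.00 μM / (3.33 × 10^-8 μM) = 9.009 × 10^7
Step-6 factor = 9.009 × 10^7 / 9 × 10^5 = 100.1
v = 100 mL / 100.1 = 0.999 mL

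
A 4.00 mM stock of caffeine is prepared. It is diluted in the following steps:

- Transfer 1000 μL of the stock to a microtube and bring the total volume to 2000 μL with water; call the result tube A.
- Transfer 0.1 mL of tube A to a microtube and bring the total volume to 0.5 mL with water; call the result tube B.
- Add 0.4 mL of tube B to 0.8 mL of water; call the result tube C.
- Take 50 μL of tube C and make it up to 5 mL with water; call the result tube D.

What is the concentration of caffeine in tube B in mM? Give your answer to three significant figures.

0.400 mM

Step 1: 1000 μL brought to 2000 μL → factor 2000/1000 = 2
Step 2: 0.1 mL brought to 0.5 mL → factor 0.5/0.1 = 5
Dilution factor through tube B = 2 × 5 = 10
[tube B] = 4.00 mM / 10 = 0.400 mM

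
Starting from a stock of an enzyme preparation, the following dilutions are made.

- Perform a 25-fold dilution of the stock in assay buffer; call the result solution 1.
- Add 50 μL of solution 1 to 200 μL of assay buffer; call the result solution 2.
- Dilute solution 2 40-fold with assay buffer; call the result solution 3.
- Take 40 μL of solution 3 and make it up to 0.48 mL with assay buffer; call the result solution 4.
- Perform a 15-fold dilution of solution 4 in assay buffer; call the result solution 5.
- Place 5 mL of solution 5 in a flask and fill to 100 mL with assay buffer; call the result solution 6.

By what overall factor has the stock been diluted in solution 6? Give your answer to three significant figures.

1.80 × 10^7

Step 1: 25-fold → factor 25
Step 2: 50 μL + 200 μL = 250 μL total → factor 250/50 = 5
Step 3: 40-fold → factor 40
Step 4: 40 μL brought to 0.48 mL → factor 480/40 = 12
Step 5: 15-fold → factor 15
Step 6: 5 mL brought to 100 mL → factor 100/5 = 20
Overall dilution factor = 25 × 5 × 40 × 12 × 15 × 20 = 1.8 × 10^7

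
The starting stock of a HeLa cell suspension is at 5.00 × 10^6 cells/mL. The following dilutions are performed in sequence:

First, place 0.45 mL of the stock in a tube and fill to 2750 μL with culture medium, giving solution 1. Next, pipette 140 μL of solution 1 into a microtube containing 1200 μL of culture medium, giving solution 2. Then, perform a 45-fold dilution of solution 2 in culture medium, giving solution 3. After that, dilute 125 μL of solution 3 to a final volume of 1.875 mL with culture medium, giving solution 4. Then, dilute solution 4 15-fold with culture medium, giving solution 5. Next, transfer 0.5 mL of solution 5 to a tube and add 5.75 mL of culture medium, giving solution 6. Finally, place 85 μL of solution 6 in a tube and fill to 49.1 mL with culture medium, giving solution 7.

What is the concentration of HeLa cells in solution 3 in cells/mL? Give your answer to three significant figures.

1.90 × 10^3 cells/mL

Step 1: 0.45 mL brought to 2750 μL → factor 2.75/0.45 = 6.1111
Step 2: 140 μL + 1200 μL = 1340 μL total → factor 1340/140 = 9.5714
Step 3: 45-fold → factor 45
Dilution factor through solution 3 = 6.1111 × 9.5714 × 45 = 2632.1
[solution 3] = 5.00 × 10^6 cells/mL / 2632.1 = 1.90 × 10^3 cells/mL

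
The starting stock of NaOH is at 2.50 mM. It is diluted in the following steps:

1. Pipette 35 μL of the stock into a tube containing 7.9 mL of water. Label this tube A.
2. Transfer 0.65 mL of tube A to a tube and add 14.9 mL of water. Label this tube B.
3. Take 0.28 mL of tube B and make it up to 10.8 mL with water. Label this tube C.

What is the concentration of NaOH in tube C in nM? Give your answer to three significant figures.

12.0 nM

Step 1: 35 μL + 7.9 mL = 7935 μL total → factor 7935/35 = 226.71
Step 2: 0.65 mL + 14.9 mL = 15.55 mL total → factor 15.55/0.65 = 23.923
Step 3: 0.28 mL brought to 10.8 mL → factor 10.8/0.28 = 38.571
Overall dilution factor = 226.71 × 23.923 × 38.571 = 2.092 × 10^5
Final = 2.50 mM / 2.092 × 10^5 = 1.195 × 10^-5 mM = 12.0 nM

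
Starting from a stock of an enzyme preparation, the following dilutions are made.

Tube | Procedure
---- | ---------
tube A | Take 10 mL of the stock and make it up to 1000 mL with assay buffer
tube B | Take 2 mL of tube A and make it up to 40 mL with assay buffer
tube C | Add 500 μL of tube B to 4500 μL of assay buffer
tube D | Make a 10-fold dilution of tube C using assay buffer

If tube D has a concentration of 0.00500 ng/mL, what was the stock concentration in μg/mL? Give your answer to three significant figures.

1.00 μg/mL

Step 1: 10 mL brought to 1000 mL → factor 1000/10 = 100
Step 2: 2 mL brought to 40 mL → factor 40/2 = 20
Step 3: 500 μL + 4500 μL = 5000 μL total → factor 5000/500 = 10
Step 4: 10-fold → factor 10
Overall dilution factor = 100 × 20 × 10 × 10 = 2 × 10^5
Stock = 0.00500 ng/mL × 2 × 10^5 = 1000 ng/mL = 1.00 μg/mL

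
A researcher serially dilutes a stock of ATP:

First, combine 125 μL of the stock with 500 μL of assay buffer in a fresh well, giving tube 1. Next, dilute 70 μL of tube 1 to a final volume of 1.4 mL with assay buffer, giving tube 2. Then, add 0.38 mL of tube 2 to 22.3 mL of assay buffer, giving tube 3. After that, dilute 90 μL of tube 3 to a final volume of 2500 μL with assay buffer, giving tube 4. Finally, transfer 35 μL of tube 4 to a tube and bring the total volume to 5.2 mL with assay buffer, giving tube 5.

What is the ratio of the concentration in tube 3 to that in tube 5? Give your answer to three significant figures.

4.13 × 10^3

Step 1: 125 μL + 500 μL = 625 μL total → factor 625/125 = 5
Step 2: 70 μL brought to 1.4 mL → factor 1400/70 = 20
Step 3: 0.38 mL + 22.3 mL = 22.68 mL total → factor 22.68/0.38 = 59.684
Step 4: 90 μL brought to 2500 μL → factor 2500/90 = 27.778
Step 5: 35 μL brought to 5.2 mL → factor 5200/35 = 148.57
Dilution factor to tube 3 = 5968.4; to tube 5 = 2.4632 × 10^7
[tube 3]/[tube 5] = (factor to tube 5)/(factor to tube 3) = 2.4632 × 10^7/5968.4 = 4.13 × 10^3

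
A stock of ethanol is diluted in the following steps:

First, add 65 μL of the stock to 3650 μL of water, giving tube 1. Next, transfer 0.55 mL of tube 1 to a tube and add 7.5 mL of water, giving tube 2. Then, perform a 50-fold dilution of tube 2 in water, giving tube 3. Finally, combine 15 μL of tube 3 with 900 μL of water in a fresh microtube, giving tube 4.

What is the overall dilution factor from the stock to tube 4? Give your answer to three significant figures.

Step 1: 65 μL + 3650 μL = 3715 μL total → factor 3715/65 = 57.154
Step 2: 0.55 mL + 7.5 mL = 8.05 mL total → factor 8.05/0.55 = 14.636
Step 3: 50-fold → factor 50
Step 4: 15 μL + 900 μL = 915 μL total → factor 915/15 = 61
Overall dilution factor = 57.154 × 14.636 × 50 × 61 = 2.5514 × 10^6

2.55 × 10^6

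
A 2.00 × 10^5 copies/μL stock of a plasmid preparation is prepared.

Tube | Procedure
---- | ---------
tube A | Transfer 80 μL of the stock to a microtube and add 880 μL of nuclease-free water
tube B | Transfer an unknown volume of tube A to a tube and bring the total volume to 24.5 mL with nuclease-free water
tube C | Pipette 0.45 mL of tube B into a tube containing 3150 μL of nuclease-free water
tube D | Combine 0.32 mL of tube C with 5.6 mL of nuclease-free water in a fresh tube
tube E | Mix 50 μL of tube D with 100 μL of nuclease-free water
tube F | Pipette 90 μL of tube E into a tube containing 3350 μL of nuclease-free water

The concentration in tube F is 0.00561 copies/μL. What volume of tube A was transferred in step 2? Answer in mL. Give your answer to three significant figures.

0.140 mL

Step 1: 80 μL + 880 μL = 960 μL total → factor 960/80 = 12
Step 2: v brought to 24.5 mL → factor = 24.5 mL/v
Step 3: 0.45 mL + 3150 μL = 3.6 mL total → factor 3.6/0.45 = 8
Step 4: 0.32 mL + 5.6 mL = 5.92 mL total → factor 5.92/0.32 = 18.5
Step 5: 50 μL + 100 μL = 150 μL total → factor 150/50 = 3
Step 6: 90 μL + 3350 μL = 3440 μL total → factor 3440/90 = 38.222
Product of known-step factors = 2.0365 × 10^5
Overall factor = 2.00 × 10^5 copies/μL / (0.00561 copies/μL) = 3.5651 × 10^7
Step-2 factor = 3.5651 × 10^7 / 2.0365 × 10^5 = 175.06
v = 24.5 mL / 175.06 = 0.140 mL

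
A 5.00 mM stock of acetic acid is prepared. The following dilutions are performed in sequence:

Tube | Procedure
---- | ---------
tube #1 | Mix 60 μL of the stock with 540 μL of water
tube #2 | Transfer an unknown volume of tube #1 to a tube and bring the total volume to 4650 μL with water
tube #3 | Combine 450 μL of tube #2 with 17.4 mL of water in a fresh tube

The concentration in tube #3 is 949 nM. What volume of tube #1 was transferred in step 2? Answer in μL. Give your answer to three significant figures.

Step 1: 60 μL + 540 μL = 600 μL total → factor 600/60 = 10
Step 2: v brought to 4650 μL → factor = 4650 μL/v
Step 3: 450 μL + 17.4 mL = 17850 μL total → factor 17850/450 = 39.667
Product of known-step factors = 396.67
Overall factor = 5.00 mM / (949 nM) = 5268.7
Step-2 factor = 5268.7 / 396.67 = 13.282
v = 4650 μL / 13.282 = 350 μL

350 μL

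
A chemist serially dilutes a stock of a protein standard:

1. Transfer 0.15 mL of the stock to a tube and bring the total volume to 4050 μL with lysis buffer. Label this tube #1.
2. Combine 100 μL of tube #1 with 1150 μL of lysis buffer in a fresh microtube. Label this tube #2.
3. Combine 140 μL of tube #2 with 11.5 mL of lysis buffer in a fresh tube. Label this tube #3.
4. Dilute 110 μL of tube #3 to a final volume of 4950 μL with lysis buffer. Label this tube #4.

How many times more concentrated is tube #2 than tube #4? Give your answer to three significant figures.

3.74 × 10^3

Step 1: 0.15 mL brought to 4050 μL → factor 4.05/0.15 = 27
Step 2: 100 μL + 1150 μL = 1250 μL total → factor 1250/100 = 12.5
Step 3: 140 μL + 11.5 mL = 11640 μL total → factor 11640/140 = 83.143
Step 4: 110 μL brought to 4950 μL → factor 4950/110 = 45
Dilution factor to tube #2 = 337.5; to tube #4 = 1.2627 × 10^6
[tube #2]/[tube #4] = (factor to tube #4)/(factor to tube #2) = 1.2627 × 10^6/337.5 = 3.74 × 10^3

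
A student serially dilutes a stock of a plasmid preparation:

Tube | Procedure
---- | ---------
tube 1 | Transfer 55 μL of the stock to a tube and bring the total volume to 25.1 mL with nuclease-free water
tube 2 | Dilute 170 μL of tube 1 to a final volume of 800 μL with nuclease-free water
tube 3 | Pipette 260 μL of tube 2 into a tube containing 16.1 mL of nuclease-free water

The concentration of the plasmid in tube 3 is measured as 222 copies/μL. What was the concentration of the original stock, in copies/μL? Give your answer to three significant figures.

Step 1: 55 μL brought to 25.1 mL → factor 25100/55 = 456.36
Step 2: 170 μL brought to 800 μL → factor 800/170 = 4.7059
Step 3: 260 μL + 16.1 mL = 16360 μL total → factor 16360/260 = 62.923
Overall dilution factor = 456.36 × 4.7059 × 62.923 = 1.3513 × 10^5
Stock = 222 copies/μL × 1.3513 × 10^5 = 3.00 × 10^7 copies/μL

3.00 × 10^7 copies/μL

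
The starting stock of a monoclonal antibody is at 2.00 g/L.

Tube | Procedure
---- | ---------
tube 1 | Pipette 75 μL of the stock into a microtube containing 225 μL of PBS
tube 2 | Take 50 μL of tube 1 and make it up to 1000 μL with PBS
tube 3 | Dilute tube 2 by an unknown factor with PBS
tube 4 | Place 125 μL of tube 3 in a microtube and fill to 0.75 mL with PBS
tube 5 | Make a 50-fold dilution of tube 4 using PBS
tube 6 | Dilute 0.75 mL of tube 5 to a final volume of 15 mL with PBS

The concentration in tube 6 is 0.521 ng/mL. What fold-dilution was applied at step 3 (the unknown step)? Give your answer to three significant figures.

Step 1: 75 μL + 225 μL = 300 μL total → factor 300/75 = 4
Step 2: 50 μL brought to 1000 μL → factor 1000/50 = 20
Step 3: unknown factor x
Step 4: 125 μL brought to 0.75 mL → factor 750/125 = 6
Step 5: 50-fold → factor 50
Step 6: 0.75 mL brought to 15 mL → factor 15/0.75 = 20
Product of known-step factors = 4.8 × 10^5
Overall factor = 2.00 g/L / (0.521 ng/mL) = 3.8388 × 10^6
x = 3.8388 × 10^6 / 4.8 × 10^5 = 8.00

8.00-fold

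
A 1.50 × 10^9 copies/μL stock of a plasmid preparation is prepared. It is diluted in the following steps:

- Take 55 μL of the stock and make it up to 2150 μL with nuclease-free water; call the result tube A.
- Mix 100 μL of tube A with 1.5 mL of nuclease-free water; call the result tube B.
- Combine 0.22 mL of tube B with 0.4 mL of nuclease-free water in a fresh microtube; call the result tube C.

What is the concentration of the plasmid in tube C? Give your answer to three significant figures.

Step 1: 55 μL brought to 2150 μL → factor 2150/55 = 39.091
Step 2: 100 μL + 1.5 mL = 1600 μL total → factor 1600/100 = 16
Step 3: 0.22 mL + 0.4 mL = 0.62 mL total → factor 0.62/0.22 = 2.8182
Overall dilution factor = 39.091 × 16 × 2.8182 = 1762.6
Final = 1.50 × 10^9 copies/μL / 1762.6 = 8.51 × 10^5 copies/μL

8.51 × 10^5 copies/μL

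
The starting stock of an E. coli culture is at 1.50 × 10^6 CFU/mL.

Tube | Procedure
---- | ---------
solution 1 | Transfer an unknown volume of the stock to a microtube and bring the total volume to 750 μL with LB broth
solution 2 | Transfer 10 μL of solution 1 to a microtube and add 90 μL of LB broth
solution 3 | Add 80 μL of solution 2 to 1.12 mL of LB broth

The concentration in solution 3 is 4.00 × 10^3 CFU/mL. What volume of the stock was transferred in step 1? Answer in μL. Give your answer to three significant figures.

Step 1: v brought to 750 μL → factor = 750 μL/v
Step 2: 10 μL + 90 μL = 100 μL total → factor 100/10 = 10
Step 3: 80 μL + 1.12 mL = 1200 μL total → factor 1200/80 = 15
Product of known-step factors = 150
Overall factor = 1.50 × 10^6 CFU/mL / (4.00 × 10^3 CFU/mL) = 375
Step-1 factor = 375 / 150 = 2.5
v = 750 μL / 2.5 = 300 μL

300 μL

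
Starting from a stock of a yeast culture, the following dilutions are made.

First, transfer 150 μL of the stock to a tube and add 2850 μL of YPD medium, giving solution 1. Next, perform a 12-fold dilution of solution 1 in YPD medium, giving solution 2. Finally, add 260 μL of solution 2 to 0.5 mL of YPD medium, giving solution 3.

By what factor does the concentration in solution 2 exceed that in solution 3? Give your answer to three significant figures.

2.92

Step 1: 150 μL + 2850 μL = 3000 μL total → factor 3000/150 = 20
Step 2: 12-fold → factor 12
Step 3: 260 μL + 0.5 mL = 760 μL total → factor 760/260 = 2.9231
Dilution factor to solution 2 = 240; to solution 3 = 701.54
[solution 2]/[solution 3] = (factor to solution 3)/(factor to solution 2) = 701.54/240 = 2.92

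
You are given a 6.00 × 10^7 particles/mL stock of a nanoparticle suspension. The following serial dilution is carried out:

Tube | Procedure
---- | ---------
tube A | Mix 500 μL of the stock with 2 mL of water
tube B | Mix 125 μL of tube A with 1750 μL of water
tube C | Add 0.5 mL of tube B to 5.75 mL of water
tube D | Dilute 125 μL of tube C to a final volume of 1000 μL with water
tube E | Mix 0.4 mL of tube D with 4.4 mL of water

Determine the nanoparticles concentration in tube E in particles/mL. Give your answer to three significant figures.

Step 1: 500 μL + 2 mL = 2500 μL total → factor 2500/500 = 5
Step 2: 125 μL + 1750 μL = 1875 μL total → factor 1875/125 = 15
Step 3: 0.5 mL + 5.75 mL = 6.25 mL total → factor 6.25/0.5 = 12.5
Step 4: 125 μL brought to 1000 μL → factor 1000/125 = 8
Step 5: 0.4 mL + 4.4 mL = 4.8 mL total → factor 4.8/0.4 = 12
Overall dilution factor = 5 × 15 × 12.5 × 8 × 12 = 90000
Final = 6.00 × 10^7 particles/mL / 90000 = 667 particles/mL

667 particles/mL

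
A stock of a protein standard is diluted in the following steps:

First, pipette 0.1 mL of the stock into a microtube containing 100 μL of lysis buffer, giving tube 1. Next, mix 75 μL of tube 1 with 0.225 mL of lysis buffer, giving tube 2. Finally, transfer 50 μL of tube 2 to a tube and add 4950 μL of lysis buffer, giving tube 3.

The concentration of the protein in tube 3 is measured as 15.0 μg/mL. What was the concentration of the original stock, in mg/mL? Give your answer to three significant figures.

12.0 mg/mL

Step 1: 0.1 mL + 100 μL = 0.2 mL total → factor 0.2/0.1 = 2
Step 2: 75 μL + 0.225 mL = 300 μL total → factor 300/75 = 4
Step 3: 50 μL + 4950 μL = 5000 μL total → factor 5000/50 = 100
Overall dilution factor = 2 × 4 × 100 = 800
Stock = 15.0 μg/mL × 800 = 1.200 × 10^4 μg/mL = 12.0 mg/mL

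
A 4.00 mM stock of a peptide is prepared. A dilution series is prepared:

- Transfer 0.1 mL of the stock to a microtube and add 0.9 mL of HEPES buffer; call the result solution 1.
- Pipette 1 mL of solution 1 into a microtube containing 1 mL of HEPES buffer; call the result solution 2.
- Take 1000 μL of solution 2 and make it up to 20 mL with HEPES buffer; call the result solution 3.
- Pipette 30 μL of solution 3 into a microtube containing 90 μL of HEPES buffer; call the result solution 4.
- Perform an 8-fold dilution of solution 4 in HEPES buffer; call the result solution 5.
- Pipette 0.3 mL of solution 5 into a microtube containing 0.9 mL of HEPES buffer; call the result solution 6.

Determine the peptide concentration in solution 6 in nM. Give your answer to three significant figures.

78.1 nM

Step 1: 0.1 mL + 0.9 mL = 1 mL total → factor 1/0.1 = 10
Step 2: 1 mL + 1 mL = 2 mL total → factor 2/1 = 2
Step 3: 1000 μL brought to 20 mL → factor 20000/1000 = 20
Step 4: 30 μL + 90 μL = 120 μL total → factor 120/30 = 4
Step 5: 8-fold → factor 8
Step 6: 0.3 mL + 0.9 mL = 1.2 mL total → factor 1.2/0.3 = 4
Overall dilution factor = 10 × 2 × 20 × 4 × 8 × 4 = 51200
Final = 4.00 mM / 51200 = 7.813 × 10^-5 mM = 78.1 nM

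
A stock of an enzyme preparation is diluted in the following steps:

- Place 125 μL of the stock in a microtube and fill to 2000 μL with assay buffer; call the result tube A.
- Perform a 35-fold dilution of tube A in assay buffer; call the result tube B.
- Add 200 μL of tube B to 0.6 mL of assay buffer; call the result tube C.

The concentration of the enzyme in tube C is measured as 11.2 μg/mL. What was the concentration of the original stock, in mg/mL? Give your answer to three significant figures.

25.1 mg/mL

Step 1: 125 μL brought to 2000 μL → factor 2000/125 = 16
Step 2: 35-fold → factor 35
Step 3: 200 μL + 0.6 mL = 800 μL total → factor 800/200 = 4
Overall dilution factor = 16 × 35 × 4 = 2240
Stock = 11.2 μg/mL × 2240 = 2.509 × 10^4 μg/mL = 25.1 mg/mL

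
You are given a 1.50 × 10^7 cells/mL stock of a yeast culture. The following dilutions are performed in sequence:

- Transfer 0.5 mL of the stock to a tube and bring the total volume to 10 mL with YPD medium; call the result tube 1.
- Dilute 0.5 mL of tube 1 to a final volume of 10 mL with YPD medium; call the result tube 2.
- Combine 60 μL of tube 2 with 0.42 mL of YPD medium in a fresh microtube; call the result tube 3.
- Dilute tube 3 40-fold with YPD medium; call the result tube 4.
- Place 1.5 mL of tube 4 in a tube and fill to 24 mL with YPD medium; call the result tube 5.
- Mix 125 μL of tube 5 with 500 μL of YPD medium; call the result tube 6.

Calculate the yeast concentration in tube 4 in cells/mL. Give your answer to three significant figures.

Step 1: 0.5 mL brought to 10 mL → factor 10/0.5 = 20
Step 2: 0.5 mL brought to 10 mL → factor 10/0.5 = 20
Step 3: 60 μL + 0.42 mL = 480 μL total → factor 480/60 = 8
Step 4: 40-fold → factor 40
Dilution factor through tube 4 = 20 × 20 × 8 × 40 = 1.28 × 10^5
[tube 4] = 1.50 × 10^7 cells/mL / 1.28 × 10^5 = 117 cells/mL

117 cells/mL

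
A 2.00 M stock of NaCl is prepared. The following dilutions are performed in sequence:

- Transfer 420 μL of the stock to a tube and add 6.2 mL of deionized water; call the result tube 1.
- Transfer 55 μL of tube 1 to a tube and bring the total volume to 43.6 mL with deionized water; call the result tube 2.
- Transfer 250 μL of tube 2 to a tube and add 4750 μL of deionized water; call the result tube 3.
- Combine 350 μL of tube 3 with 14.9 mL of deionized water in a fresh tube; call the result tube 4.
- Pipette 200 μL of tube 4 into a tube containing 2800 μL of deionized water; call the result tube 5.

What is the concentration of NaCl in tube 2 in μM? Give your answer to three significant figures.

160 μM

Step 1: 420 μL + 6.2 mL = 6620 μL total → factor 6620/420 = 15.762
Step 2: 55 μL brought to 43.6 mL → factor 43600/55 = 792.73
Dilution factor through tube 2 = 15.762 × 792.73 = 12495
[tube 2] = 2.00 M / 12495 = 0.0001601 M = 160 μM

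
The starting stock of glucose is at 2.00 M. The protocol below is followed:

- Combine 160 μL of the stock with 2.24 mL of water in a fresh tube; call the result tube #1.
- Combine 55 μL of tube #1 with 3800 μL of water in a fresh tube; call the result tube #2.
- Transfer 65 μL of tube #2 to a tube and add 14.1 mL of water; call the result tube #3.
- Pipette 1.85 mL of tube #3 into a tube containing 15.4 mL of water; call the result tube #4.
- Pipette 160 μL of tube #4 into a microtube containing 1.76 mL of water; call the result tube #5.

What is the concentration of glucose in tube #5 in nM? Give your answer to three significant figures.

78.0 nM

Step 1: 160 μL + 2.24 mL = 2400 μL total → factor 2400/160 = 15
Step 2: 55 μL + 3800 μL = 3855 μL total → factor 3855/55 = 70.091
Step 3: 65 μL + 14.1 mL = 14165 μL total → factor 14165/65 = 217.92
Step 4: 1.85 mL + 15.4 mL = 17.25 mL total → factor 17.25/1.85 = 9.3243
Step 5: 160 μL + 1.76 mL = 1920 μL total → factor 1920/160 = 12
Overall dilution factor = 15 × 70.091 × 217.92 × 9.3243 × 12 = 2.5636 × 10^7
Final = 2.00 M / 2.5636 × 10^7 = 7.801 × 10^-8 M = 78.0 nM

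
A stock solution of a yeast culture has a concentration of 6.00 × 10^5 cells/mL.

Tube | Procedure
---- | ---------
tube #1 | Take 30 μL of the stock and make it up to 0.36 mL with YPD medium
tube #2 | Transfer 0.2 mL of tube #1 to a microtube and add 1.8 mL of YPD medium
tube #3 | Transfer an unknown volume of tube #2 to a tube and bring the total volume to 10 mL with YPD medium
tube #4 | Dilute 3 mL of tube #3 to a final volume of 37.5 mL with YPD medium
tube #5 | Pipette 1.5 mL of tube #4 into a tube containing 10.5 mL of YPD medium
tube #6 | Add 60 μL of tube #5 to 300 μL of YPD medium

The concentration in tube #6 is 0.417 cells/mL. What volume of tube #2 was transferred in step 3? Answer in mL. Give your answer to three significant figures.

0.500 mL

Step 1: 30 μL brought to 0.36 mL → factor 360/30 = 12
Step 2: 0.2 mL + 1.8 mL = 2 mL total → factor 2/0.2 = 10
Step 3: v brought to 10 mL → factor = 10 mL/v
Step 4: 3 mL brought to 37.5 mL → factor 37.5/3 = 12.5
Step 5: 1.5 mL + 10.5 mL = 12 mL total → factor 12/1.5 = 8
Step 6: 60 μL + 300 μL = 360 μL total → factor 360/60 = 6
Product of known-step factors = 72000
Overall factor = 6.00 × 10^5 cells/mL / (0.417 cells/mL) = 1.4388 × 10^6
Step-3 factor = 1.4388 × 10^6 / 72000 = 19.984
v = 10 mL / 19.984 = 0.500 mL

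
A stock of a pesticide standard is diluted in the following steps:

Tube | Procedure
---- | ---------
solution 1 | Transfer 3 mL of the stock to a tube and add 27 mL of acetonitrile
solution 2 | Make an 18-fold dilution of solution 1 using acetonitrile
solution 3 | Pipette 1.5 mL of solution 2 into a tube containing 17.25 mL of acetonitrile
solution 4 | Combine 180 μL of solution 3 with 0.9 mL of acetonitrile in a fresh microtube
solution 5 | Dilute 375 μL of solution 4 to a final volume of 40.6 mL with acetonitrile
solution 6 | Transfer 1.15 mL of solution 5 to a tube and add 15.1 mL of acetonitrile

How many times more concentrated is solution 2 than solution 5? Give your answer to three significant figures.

Step 1: 3 mL + 27 mL = 30 mL total → factor 30/3 = 10
Step 2: 18-fold → factor 18
Step 3: 1.5 mL + 17.25 mL = 18.75 mL total → factor 18.75/1.5 = 12.5
Step 4: 180 μL + 0.9 mL = 1080 μL total → factor 1080/180 = 6
Step 5: 375 μL brought to 40.6 mL → factor 40600/375 = 108.27
Dilution factor to solution 2 = 180; to solution 5 = 1.4616 × 10^6
[solution 2]/[solution 5] = (factor to solution 5)/(factor to solution 2) = 1.4616 × 10^6/180 = 8.12 × 10^3

8.12 × 10^3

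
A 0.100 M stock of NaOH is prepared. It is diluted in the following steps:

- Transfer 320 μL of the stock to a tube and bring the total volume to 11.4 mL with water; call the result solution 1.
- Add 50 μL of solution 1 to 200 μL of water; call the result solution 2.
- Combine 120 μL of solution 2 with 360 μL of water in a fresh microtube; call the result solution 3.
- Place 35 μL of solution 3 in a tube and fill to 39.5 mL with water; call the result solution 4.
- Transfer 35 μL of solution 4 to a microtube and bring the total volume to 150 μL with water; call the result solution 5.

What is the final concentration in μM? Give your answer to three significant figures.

Step 1: 320 μL brought to 11.4 mL → factor 11400/320 = 35.625
Step 2: 50 μL + 200 μL = 250 μL total → factor 250/50 = 5
Step 3: 120 μL + 360 μL = 480 μL total → factor 480/120 = 4
Step 4: 35 μL brought to 39.5 mL → factor 39500/35 = 1128.6
Step 5: 35 μL brought to 150 μL → factor 150/35 = 4.2857
Overall dilution factor = 35.625 × 5 × 4 × 1128.6 × 4.2857 = 3.4462 × 10^6
Final = 0.100 M / 3.4462 × 10^6 = 2.902 × 10^-8 M = 0.0290 μM

0.0290 μM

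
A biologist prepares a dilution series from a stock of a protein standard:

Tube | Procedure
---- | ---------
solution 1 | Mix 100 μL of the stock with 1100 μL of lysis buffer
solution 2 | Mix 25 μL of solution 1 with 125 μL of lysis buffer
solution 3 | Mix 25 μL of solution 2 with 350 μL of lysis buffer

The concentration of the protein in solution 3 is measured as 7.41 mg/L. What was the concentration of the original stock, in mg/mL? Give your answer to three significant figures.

Step 1: 100 μL + 1100 μL = 1200 μL total → factor 1200/100 = 12
Step 2: 25 μL + 125 μL = 150 μL total → factor 150/25 = 6
Step 3: 25 μL + 350 μL = 375 μL total → factor 375/25 = 15
Overall dilution factor = 12 × 6 × 15 = 1080
Stock = 7.41 mg/L × 1080 = 8003 mg/L = 8.00 mg/mL

8.00 mg/mL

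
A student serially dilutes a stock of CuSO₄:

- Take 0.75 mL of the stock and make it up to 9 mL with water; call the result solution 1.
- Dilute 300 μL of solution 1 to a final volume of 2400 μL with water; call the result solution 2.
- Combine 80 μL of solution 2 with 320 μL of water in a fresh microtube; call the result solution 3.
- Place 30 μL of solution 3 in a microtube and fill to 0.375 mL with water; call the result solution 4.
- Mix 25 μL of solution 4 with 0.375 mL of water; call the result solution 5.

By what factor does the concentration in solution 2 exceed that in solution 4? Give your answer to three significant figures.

Step 1: 0.75 mL brought to 9 mL → factor 9/0.75 = 12
Step 2: 300 μL brought to 2400 μL → factor 2400/300 = 8
Step 3: 80 μL + 320 μL = 400 μL total → factor 400/80 = 5
Step 4: 30 μL brought to 0.375 mL → factor 375/30 = 12.5
Dilution factor to solution 2 = 96; to solution 4 = 6000
[solution 2]/[solution 4] = (factor to solution 4)/(factor to solution 2) = 6000/96 = 62.5

62.5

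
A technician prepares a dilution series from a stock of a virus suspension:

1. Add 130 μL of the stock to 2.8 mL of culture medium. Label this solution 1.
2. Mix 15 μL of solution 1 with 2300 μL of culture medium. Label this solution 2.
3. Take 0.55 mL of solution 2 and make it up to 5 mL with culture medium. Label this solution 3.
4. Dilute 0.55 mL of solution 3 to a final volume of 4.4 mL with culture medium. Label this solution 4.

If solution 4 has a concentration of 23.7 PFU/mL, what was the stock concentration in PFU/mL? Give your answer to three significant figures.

6.00 × 10^6 PFU/mL

Step 1: 130 μL + 2.8 mL = 2930 μL total → factor 2930/130 = 22.538
Step 2: 15 μL + 2300 μL = 2315 μL total → factor 2315/15 = 154.33
Step 3: 0.55 mL brought to 5 mL → factor 5/0.55 = 9.0909
Step 4: 0.55 mL brought to 4.4 mL → factor 4.4/0.55 = 8
Overall dilution factor = 22.538 × 154.33 × 9.0909 × 8 = 2.5298 × 10^5
Stock = 23.7 PFU/mL × 2.5298 × 10^5 = 6.00 × 10^6 PFU/mL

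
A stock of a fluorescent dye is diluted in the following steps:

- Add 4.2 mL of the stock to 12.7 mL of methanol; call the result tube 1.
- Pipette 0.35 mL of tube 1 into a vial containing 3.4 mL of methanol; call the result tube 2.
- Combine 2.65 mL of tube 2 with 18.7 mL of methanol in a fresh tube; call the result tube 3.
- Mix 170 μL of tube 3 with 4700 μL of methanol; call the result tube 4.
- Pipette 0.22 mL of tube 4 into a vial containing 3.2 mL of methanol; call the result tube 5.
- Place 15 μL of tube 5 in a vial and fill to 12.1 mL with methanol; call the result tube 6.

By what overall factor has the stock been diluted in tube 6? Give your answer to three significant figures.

Step 1: 4.2 mL + 12.7 mL = 16.9 mL total → factor 16.9/4.2 = 4.0238
Step 2: 0.35 mL + 3.4 mL = 3.75 mL total → factor 3.75/0.35 = 10.714
Step 3: 2.65 mL + 18.7 mL = 21.35 mL total → factor 21.35/2.65 = 8.0566
Step 4: 170 μL + 4700 μL = 4870 μL total → factor 4870/170 = 28.647
Step 5: 0.22 mL + 3.2 mL = 3.42 mL total → factor 3.42/0.22 = 15.545
Step 6: 15 μL brought to 12.1 mL → factor 12100/15 = 806.67
Overall dilution factor = 4.0238 × 10.714 × 8.0566 × 28.647 × 15.545 × 806.67 = 1.2478 × 10^8

1.25 × 10^8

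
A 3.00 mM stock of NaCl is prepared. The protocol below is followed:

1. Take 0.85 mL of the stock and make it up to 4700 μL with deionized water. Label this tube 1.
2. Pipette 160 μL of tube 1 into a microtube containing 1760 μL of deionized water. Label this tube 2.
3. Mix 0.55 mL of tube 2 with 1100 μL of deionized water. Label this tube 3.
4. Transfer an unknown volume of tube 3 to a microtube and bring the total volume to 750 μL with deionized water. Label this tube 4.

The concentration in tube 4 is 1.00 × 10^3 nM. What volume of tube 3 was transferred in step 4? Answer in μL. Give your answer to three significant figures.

49.8 μL

Step 1: 0.85 mL brought to 4700 μL → factor 4.7/0.85 = 5.5294
Step 2: 160 μL + 1760 μL = 1920 μL total → factor 1920/160 = 12
Step 3: 0.55 mL + 1100 μL = 1.65 mL total → factor 1.65/0.55 = 3
Step 4: v brought to 750 μL → factor = 750 μL/v
Product of known-step factors = 199.06
Overall factor = 3.00 mM / (1.00 × 10^3 nM) = 3000
Step-4 factor = 3000 / 199.06 = 15.071
v = 750 μL / 15.071 = 49.8 μL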